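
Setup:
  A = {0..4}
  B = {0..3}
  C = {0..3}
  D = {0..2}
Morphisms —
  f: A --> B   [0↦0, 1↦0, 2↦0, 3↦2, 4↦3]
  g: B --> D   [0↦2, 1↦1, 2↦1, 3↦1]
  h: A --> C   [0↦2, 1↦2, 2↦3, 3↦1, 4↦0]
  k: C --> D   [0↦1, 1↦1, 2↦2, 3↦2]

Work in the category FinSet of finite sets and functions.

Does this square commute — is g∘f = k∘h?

Answer: COMMUTES

Derivation:
Path 1 = f;g:
  0 f-->0 g-->2
  1 f-->0 g-->2
  2 f-->0 g-->2
  3 f-->2 g-->1
  4 f-->3 g-->1
  ⟦path⟧₁ = [0↦2, 1↦2, 2↦2, 3↦1, 4↦1]
Path 2 = h;k:
  0 h-->2 k-->2
  1 h-->2 k-->2
  2 h-->3 k-->2
  3 h-->1 k-->1
  4 h-->0 k-->1
  ⟦path⟧₂ = [0↦2, 1↦2, 2↦2, 3↦1, 4↦1]
Equal? YES — commutes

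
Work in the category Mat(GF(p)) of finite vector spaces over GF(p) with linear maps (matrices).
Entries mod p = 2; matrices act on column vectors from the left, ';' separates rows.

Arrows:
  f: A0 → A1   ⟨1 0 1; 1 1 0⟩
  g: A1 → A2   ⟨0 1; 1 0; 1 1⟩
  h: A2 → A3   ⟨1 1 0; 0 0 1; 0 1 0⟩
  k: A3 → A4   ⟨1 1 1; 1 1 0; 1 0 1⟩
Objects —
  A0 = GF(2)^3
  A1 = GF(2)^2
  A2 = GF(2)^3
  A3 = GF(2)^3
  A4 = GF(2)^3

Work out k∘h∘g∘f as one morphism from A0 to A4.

  e0=[1,0,0] f→[1,1] g→[1,1,0] h→[0,0,1] k→[1,0,1]
  e1=[0,1,0] f→[0,1] g→[1,0,1] h→[1,1,0] k→[0,0,1]
  e2=[0,0,1] f→[1,0] g→[0,1,1] h→[1,1,1] k→[1,0,0]
composite: ⟨1 0 1; 0 0 0; 1 1 0⟩

Answer: ⟨1 0 1; 0 0 0; 1 1 0⟩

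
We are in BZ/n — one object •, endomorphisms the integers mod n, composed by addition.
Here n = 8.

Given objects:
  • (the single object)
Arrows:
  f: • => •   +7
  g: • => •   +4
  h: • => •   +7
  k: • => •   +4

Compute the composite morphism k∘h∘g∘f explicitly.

  0 +7≡7 +4≡3 +7≡2 +4≡6  (mod 8)
⟦path⟧: +6

Answer: +6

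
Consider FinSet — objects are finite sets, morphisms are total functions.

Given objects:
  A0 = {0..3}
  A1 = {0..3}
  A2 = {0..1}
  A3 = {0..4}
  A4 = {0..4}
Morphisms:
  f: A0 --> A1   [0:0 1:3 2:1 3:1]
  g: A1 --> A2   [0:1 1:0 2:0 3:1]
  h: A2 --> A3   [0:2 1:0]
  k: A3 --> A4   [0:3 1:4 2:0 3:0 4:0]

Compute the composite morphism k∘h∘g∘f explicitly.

  0 f-->0 g-->1 h-->0 k-->3
  1 f-->3 g-->1 h-->0 k-->3
  2 f-->1 g-->0 h-->2 k-->0
  3 f-->1 g-->0 h-->2 k-->0
⟦path⟧: [0:3 1:3 2:0 3:0]

Answer: [0:3 1:3 2:0 3:0]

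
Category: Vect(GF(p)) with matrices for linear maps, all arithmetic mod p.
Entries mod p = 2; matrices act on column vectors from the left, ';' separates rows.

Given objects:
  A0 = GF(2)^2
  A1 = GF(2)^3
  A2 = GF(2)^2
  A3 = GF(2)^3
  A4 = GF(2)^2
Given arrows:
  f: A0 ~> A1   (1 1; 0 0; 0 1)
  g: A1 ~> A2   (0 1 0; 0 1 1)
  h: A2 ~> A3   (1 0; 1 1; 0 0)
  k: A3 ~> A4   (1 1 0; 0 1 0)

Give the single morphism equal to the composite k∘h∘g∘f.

Answer: (0 1; 0 1)

Trace:
  e0=⟨1,0⟩ f~>⟨1,0,0⟩ g~>⟨0,0⟩ h~>⟨0,0,0⟩ k~>⟨0,0⟩
  e1=⟨0,1⟩ f~>⟨1,0,1⟩ g~>⟨0,1⟩ h~>⟨0,1,0⟩ k~>⟨1,1⟩
composite: (0 1; 0 1)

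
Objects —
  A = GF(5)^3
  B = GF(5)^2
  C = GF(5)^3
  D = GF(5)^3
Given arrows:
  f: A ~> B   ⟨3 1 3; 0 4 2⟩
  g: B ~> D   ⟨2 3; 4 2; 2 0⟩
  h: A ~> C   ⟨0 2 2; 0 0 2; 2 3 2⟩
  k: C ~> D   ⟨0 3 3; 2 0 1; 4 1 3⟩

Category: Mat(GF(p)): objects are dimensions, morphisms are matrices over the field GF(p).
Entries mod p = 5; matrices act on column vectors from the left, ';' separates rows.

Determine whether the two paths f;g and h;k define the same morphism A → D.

Answer: COMMUTES

Work:
Path 1 = f;g:
  e0=[1,0,0] f~>[3,0] g~>[1,2,1]
  e1=[0,1,0] f~>[1,4] g~>[4,2,2]
  e2=[0,0,1] f~>[3,2] g~>[2,1,1]
  result₁ = ⟨1 4 2; 2 2 1; 1 2 1⟩
Path 2 = h;k:
  e0=[1,0,0] h~>[0,0,2] k~>[1,2,1]
  e1=[0,1,0] h~>[2,0,3] k~>[4,2,2]
  e2=[0,0,1] h~>[2,2,2] k~>[2,1,1]
  result₂ = ⟨1 4 2; 2 2 1; 1 2 1⟩
Equal? YES — commutes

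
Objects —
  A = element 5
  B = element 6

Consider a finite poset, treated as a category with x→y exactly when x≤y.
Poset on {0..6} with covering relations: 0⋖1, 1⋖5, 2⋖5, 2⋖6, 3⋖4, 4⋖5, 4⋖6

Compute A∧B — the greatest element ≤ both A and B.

Lower bounds of A=5 and B=6: {2,3,4}
  maximal lower bounds 2 and 4 are incomparable: neither 2<=4 nor 4<=2
→ no greatest lower bound exists

Answer: NO MEET EXISTS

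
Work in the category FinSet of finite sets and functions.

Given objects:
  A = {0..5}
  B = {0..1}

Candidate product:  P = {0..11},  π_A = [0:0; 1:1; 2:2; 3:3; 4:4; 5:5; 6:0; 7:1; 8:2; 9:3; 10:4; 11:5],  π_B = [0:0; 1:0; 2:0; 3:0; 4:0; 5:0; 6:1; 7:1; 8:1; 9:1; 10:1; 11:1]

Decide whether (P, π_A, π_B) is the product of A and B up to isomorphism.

|A|·|B| = 6·2 = 12;  |P| = 12
Check the pairing map k ↦ (π_A(k), π_B(k)):
  0 : (0,0)
  1 : (1,0)
  2 : (2,0)
  3 : (3,0)
  4 : (4,0)
  5 : (5,0)
  6 : (0,1)
  7 : (1,1)
  8 : (2,1)
  9 : (3,1)
  10 : (4,1)
  11 : (5,1)
distinct pairs in image: 12 / 12 needed
  → bijection onto A×B; projections well-typed.

Answer: VALID PRODUCT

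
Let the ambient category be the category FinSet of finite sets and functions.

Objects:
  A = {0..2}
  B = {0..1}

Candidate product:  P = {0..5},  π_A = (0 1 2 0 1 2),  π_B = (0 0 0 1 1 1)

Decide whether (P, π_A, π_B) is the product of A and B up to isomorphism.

Answer: VALID PRODUCT

Trace:
|A|·|B| = 3·2 = 6;  |P| = 6
Check the pairing map k ↦ (π_A(k), π_B(k)):
  0 ↦ (0,0)
  1 ↦ (1,0)
  2 ↦ (2,0)
  3 ↦ (0,1)
  4 ↦ (1,1)
  5 ↦ (2,1)
distinct pairs in image: 6 / 6 needed
  → bijection onto A×B; projections well-typed.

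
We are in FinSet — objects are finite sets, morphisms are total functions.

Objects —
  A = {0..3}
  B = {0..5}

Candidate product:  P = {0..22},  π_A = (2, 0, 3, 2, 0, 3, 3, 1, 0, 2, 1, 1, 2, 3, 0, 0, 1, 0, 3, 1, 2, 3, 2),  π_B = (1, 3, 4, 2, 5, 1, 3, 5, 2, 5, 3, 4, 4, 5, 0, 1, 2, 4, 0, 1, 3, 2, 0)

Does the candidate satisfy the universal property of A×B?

Answer: NOT A VALID PRODUCT — |P|=23 ≠ |A|·|B|=24

Derivation:
|A|·|B| = 4·6 = 24;  |P| = 23
  → cardinalities differ; no bijection possible.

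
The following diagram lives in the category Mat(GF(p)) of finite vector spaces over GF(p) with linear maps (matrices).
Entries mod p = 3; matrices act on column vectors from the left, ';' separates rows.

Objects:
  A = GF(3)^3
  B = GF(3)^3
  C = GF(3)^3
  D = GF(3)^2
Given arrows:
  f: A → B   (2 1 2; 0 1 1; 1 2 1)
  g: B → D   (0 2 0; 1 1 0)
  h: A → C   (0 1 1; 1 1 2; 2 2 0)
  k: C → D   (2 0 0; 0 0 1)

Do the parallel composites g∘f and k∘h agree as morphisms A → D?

Path 1 = f;g:
  e0=⟨1,0,0⟩ f→⟨2,0,1⟩ g→⟨0,2⟩
  e1=⟨0,1,0⟩ f→⟨1,1,2⟩ g→⟨2,2⟩
  e2=⟨0,0,1⟩ f→⟨2,1,1⟩ g→⟨2,0⟩
  ⟦path⟧₁ = (0 2 2; 2 2 0)
Path 2 = h;k:
  e0=⟨1,0,0⟩ h→⟨0,1,2⟩ k→⟨0,2⟩
  e1=⟨0,1,0⟩ h→⟨1,1,2⟩ k→⟨2,2⟩
  e2=⟨0,0,1⟩ h→⟨1,2,0⟩ k→⟨2,0⟩
  ⟦path⟧₂ = (0 2 2; 2 2 0)
Equal? same morphism ✓

Answer: COMMUTES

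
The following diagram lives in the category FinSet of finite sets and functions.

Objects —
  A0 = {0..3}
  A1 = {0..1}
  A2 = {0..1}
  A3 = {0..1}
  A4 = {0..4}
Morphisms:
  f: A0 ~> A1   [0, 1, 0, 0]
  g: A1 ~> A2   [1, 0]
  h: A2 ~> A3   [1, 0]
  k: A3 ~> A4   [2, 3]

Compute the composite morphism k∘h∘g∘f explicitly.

  0 f~>0 g~>1 h~>0 k~>2
  1 f~>1 g~>0 h~>1 k~>3
  2 f~>0 g~>1 h~>0 k~>2
  3 f~>0 g~>1 h~>0 k~>2
result: [2, 3, 2, 2]

Answer: [2, 3, 2, 2]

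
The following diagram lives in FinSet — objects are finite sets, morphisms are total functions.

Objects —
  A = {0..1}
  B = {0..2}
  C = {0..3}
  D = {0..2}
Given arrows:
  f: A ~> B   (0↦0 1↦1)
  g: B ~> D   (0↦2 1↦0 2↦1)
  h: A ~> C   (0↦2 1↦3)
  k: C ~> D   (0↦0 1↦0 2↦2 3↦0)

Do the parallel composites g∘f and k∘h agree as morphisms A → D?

Answer: COMMUTES

Derivation:
1) trace f;g:
  0 f~>0 g~>2
  1 f~>1 g~>0
  ⟦path⟧₁ = (0↦2 1↦0)
2) trace h;k:
  0 h~>2 k~>2
  1 h~>3 k~>0
  ⟦path⟧₂ = (0↦2 1↦0)
Equal? equal; square commutes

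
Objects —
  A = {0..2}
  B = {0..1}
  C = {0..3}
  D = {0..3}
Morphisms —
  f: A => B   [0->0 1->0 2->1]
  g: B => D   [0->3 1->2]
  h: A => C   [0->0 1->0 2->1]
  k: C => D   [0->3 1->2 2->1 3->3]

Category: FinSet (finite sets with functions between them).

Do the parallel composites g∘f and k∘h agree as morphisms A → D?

Answer: COMMUTES

Work:
Along f;g (path 1):
  0 f=>0 g=>3
  1 f=>0 g=>3
  2 f=>1 g=>2
  composite₁ = [0->3 1->3 2->2]
Along h;k (path 2):
  0 h=>0 k=>3
  1 h=>0 k=>3
  2 h=>1 k=>2
  composite₂ = [0->3 1->3 2->2]
Equal? equal; square commutes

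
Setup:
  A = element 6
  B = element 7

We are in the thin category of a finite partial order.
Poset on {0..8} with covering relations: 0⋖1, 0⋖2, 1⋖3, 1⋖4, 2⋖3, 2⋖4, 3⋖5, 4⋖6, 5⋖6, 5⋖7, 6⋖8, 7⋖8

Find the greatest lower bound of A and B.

Answer: A∧B = 5

Trace:
Lower bounds of A=6 and B=7: {0,1,2,3,5}
  0 ≤ 5
  1 ≤ 5
  2 ≤ 5
  3 ≤ 5
  5 ≤ 5
glb = 5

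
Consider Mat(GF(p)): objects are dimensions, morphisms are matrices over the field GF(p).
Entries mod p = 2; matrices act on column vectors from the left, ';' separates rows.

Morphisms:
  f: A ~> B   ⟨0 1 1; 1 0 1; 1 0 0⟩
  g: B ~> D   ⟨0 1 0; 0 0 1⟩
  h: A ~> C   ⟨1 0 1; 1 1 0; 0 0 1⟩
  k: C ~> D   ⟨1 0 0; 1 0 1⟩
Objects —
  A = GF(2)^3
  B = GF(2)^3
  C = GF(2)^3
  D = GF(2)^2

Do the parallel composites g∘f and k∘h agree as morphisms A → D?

Answer: COMMUTES

Derivation:
Path 1 = f;g:
  e0=⟨1,0,0⟩ f~>⟨0,1,1⟩ g~>⟨1,1⟩
  e1=⟨0,1,0⟩ f~>⟨1,0,0⟩ g~>⟨0,0⟩
  e2=⟨0,0,1⟩ f~>⟨1,1,0⟩ g~>⟨1,0⟩
  result₁ = ⟨1 0 1; 1 0 0⟩
Path 2 = h;k:
  e0=⟨1,0,0⟩ h~>⟨1,1,0⟩ k~>⟨1,1⟩
  e1=⟨0,1,0⟩ h~>⟨0,1,0⟩ k~>⟨0,0⟩
  e2=⟨0,0,1⟩ h~>⟨1,0,1⟩ k~>⟨1,0⟩
  result₂ = ⟨1 0 1; 1 0 0⟩
Equal? YES — commutes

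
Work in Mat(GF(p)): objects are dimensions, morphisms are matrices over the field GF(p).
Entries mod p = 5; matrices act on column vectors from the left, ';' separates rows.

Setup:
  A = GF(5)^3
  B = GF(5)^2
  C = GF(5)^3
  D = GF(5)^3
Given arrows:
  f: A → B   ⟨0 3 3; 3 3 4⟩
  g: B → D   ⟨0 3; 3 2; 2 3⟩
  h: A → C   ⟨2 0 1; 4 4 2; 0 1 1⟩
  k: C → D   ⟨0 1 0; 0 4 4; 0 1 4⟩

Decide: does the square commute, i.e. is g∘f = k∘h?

1) trace f;g:
  e0=⟨1,0,0⟩ f→⟨0,3⟩ g→⟨4,1,4⟩
  e1=⟨0,1,0⟩ f→⟨3,3⟩ g→⟨4,0,0⟩
  e2=⟨0,0,1⟩ f→⟨3,4⟩ g→⟨2,2,3⟩
  result₁ = ⟨4 4 2; 1 0 2; 4 0 3⟩
2) trace h;k:
  e0=⟨1,0,0⟩ h→⟨2,4,0⟩ k→⟨4,1,4⟩
  e1=⟨0,1,0⟩ h→⟨0,4,1⟩ k→⟨4,0,3⟩
  e2=⟨0,0,1⟩ h→⟨1,2,1⟩ k→⟨2,2,1⟩
  result₂ = ⟨4 4 2; 1 0 2; 4 3 1⟩
Equal? differ; not commutative

Answer: DOES NOT COMMUTE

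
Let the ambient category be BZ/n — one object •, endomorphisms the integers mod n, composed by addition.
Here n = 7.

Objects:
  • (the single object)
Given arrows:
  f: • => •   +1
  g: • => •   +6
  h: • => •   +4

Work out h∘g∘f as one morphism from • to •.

  0 +1≡1 +6≡0 +4≡4  (mod 7)
composite: +4

Answer: +4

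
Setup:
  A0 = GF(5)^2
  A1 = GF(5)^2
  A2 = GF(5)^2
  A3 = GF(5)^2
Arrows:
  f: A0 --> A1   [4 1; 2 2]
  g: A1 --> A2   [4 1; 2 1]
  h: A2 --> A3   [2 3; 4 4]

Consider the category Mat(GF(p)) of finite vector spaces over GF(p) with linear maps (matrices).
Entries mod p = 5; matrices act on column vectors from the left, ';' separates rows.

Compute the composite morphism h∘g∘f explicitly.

Answer: [1 4; 2 0]

Trace:
  e0=[1,0] f-->[4,2] g-->[3,0] h-->[1,2]
  e1=[0,1] f-->[1,2] g-->[1,4] h-->[4,0]
⟦path⟧: [1 4; 2 0]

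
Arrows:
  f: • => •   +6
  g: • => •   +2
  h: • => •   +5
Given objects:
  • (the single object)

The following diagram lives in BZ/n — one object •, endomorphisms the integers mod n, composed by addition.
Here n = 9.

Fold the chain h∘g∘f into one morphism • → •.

Answer: +4

Trace:
  0 +6≡6 +2≡8 +5≡4  (mod 9)
⟦path⟧: +4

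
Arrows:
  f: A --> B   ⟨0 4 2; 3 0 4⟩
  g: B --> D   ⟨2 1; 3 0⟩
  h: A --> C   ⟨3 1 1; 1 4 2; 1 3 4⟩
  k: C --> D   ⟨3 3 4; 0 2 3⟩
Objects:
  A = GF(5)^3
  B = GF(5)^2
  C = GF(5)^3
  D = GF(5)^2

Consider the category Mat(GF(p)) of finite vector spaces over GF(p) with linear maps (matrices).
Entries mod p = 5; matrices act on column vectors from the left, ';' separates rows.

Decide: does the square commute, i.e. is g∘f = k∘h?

Answer: DOES NOT COMMUTE

Trace:
Along f;g (path 1):
  e0=⟨1,0,0⟩ f-->⟨0,3⟩ g-->⟨3,0⟩
  e1=⟨0,1,0⟩ f-->⟨4,0⟩ g-->⟨3,2⟩
  e2=⟨0,0,1⟩ f-->⟨2,4⟩ g-->⟨3,1⟩
  result₁ = ⟨3 3 3; 0 2 1⟩
Along h;k (path 2):
  e0=⟨1,0,0⟩ h-->⟨3,1,1⟩ k-->⟨1,0⟩
  e1=⟨0,1,0⟩ h-->⟨1,4,3⟩ k-->⟨2,2⟩
  e2=⟨0,0,1⟩ h-->⟨1,2,4⟩ k-->⟨0,1⟩
  result₂ = ⟨1 2 0; 0 2 1⟩
Equal? NO — does not commute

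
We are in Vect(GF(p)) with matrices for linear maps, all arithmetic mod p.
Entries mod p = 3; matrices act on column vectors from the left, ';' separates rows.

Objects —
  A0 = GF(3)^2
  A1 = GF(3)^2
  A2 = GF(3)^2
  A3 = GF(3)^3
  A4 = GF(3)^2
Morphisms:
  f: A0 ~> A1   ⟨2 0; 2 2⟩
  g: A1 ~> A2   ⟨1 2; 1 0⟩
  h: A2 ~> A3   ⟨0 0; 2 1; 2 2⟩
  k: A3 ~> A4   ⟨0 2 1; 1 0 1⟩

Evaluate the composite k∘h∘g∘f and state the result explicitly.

  e0=[1,0] f~>[2,2] g~>[0,2] h~>[0,2,1] k~>[2,1]
  e1=[0,1] f~>[0,2] g~>[1,0] h~>[0,2,2] k~>[0,2]
composite: ⟨2 0; 1 2⟩

Answer: ⟨2 0; 1 2⟩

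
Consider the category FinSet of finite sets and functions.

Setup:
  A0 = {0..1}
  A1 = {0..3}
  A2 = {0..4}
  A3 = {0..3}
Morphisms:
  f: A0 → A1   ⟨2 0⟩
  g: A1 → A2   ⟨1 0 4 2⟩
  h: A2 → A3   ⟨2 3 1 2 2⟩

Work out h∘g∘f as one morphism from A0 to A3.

  0 f→2 g→4 h→2
  1 f→0 g→1 h→3
composite: ⟨2 3⟩

Answer: ⟨2 3⟩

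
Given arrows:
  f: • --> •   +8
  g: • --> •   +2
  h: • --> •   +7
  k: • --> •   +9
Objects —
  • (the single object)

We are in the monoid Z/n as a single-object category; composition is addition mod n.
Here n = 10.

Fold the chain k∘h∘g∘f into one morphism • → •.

Answer: +6

Derivation:
  0 +8≡8 +2≡0 +7≡7 +9≡6  (mod 10)
composite: +6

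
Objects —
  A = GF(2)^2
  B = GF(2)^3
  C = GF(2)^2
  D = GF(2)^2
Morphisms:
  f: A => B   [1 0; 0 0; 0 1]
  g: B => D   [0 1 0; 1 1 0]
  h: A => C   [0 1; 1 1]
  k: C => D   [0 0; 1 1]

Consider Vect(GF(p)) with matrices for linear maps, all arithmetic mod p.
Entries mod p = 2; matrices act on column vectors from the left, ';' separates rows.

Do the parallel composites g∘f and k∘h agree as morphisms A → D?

Answer: COMMUTES

Derivation:
Path 1 = f;g:
  e0=(1,0) f=>(1,0,0) g=>(0,1)
  e1=(0,1) f=>(0,0,1) g=>(0,0)
  ⟦path⟧₁ = [0 0; 1 0]
Path 2 = h;k:
  e0=(1,0) h=>(0,1) k=>(0,1)
  e1=(0,1) h=>(1,1) k=>(0,0)
  ⟦path⟧₂ = [0 0; 1 0]
Equal? same morphism ✓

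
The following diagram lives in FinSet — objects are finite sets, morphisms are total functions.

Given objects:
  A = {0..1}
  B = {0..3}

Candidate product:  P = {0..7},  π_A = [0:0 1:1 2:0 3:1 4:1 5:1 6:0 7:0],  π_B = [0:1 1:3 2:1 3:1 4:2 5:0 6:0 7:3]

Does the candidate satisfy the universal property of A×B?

Answer: NOT A VALID PRODUCT — duplicate pair at indices 2,0

Derivation:
|A|·|B| = 2·4 = 8;  |P| = 8
Check the pairing map k ↦ (π_A(k), π_B(k)):
  0 : (0,1)
  1 : (1,3)
  2 : (0,1)  ✗ repeats pair of k=0
  3 : (1,1)
  4 : (1,2)
  5 : (1,0)
  6 : (0,0)
  7 : (0,3)
distinct pairs in image: 7 / 8 needed
  → (0,1) hit at k=0 and k=2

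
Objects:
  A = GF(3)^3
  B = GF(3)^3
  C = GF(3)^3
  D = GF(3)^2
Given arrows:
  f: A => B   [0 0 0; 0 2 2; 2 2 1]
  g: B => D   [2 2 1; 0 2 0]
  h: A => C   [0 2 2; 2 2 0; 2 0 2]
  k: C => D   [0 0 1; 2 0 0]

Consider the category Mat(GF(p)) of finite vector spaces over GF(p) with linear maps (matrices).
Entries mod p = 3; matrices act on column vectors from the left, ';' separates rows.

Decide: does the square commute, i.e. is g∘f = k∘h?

1) trace f;g:
  e0=[1,0,0] f=>[0,0,2] g=>[2,0]
  e1=[0,1,0] f=>[0,2,2] g=>[0,1]
  e2=[0,0,1] f=>[0,2,1] g=>[2,1]
  ⟦path⟧₁ = [2 0 2; 0 1 1]
2) trace h;k:
  e0=[1,0,0] h=>[0,2,2] k=>[2,0]
  e1=[0,1,0] h=>[2,2,0] k=>[0,1]
  e2=[0,0,1] h=>[2,0,2] k=>[2,1]
  ⟦path⟧₂ = [2 0 2; 0 1 1]
Equal? YES — commutes

Answer: COMMUTES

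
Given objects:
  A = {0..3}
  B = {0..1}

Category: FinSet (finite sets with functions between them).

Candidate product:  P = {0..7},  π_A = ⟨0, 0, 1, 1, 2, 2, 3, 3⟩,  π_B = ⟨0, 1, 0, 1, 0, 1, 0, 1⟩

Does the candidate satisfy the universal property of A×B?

Answer: VALID PRODUCT

Derivation:
|A|·|B| = 4·2 = 8;  |P| = 8
Check the pairing map k ↦ (π_A(k), π_B(k)):
  0 : (0,0)
  1 : (0,1)
  2 : (1,0)
  3 : (1,1)
  4 : (2,0)
  5 : (2,1)
  6 : (3,0)
  7 : (3,1)
distinct pairs in image: 8 / 8 needed
  → bijection onto A×B; projections well-typed.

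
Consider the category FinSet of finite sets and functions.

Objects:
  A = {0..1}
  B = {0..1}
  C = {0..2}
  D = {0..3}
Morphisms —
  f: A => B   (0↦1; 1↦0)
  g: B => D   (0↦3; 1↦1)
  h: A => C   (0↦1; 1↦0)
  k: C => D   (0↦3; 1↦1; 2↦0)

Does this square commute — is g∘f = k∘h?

Along f;g (path 1):
  0 f=>1 g=>1
  1 f=>0 g=>3
  ⟦path⟧₁ = (0↦1; 1↦3)
Along h;k (path 2):
  0 h=>1 k=>1
  1 h=>0 k=>3
  ⟦path⟧₂ = (0↦1; 1↦3)
Equal? YES — commutes

Answer: COMMUTES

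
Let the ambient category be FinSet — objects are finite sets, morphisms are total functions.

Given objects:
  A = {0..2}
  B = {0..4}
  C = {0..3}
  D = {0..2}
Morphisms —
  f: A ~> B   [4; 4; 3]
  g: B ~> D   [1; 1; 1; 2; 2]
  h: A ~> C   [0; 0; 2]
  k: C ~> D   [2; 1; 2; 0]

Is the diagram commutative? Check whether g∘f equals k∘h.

Path 1 = f;g:
  0 f~>4 g~>2
  1 f~>4 g~>2
  2 f~>3 g~>2
  ⟦path⟧₁ = [2; 2; 2]
Path 2 = h;k:
  0 h~>0 k~>2
  1 h~>0 k~>2
  2 h~>2 k~>2
  ⟦path⟧₂ = [2; 2; 2]
Equal? equal; square commutes

Answer: COMMUTES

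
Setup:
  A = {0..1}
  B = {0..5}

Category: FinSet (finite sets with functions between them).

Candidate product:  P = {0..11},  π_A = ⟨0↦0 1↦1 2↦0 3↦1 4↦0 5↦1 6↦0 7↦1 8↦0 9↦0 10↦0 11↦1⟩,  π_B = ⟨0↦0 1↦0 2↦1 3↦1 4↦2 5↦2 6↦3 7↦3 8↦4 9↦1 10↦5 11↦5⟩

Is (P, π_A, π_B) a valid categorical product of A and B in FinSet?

|A|·|B| = 2·6 = 12;  |P| = 12
Check the pairing map k ↦ (π_A(k), π_B(k)):
  0 ↦ (0,0)
  1 ↦ (1,0)
  2 ↦ (0,1)
  3 ↦ (1,1)
  4 ↦ (0,2)
  5 ↦ (1,2)
  6 ↦ (0,3)
  7 ↦ (1,3)
  8 ↦ (0,4)
  9 ↦ (0,1)  ✗ repeats pair of k=2
  10 ↦ (0,5)
  11 ↦ (1,5)
distinct pairs in image: 11 / 12 needed
  → (0,1) hit at k=2 and k=9

Answer: NOT A VALID PRODUCT — duplicate pair at indices 2,9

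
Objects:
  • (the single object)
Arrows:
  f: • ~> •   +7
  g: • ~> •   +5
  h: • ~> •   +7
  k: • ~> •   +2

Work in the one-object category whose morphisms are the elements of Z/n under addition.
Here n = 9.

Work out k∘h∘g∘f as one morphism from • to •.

  0 +7≡7 +5≡3 +7≡1 +2≡3  (mod 9)
composite: +3

Answer: +3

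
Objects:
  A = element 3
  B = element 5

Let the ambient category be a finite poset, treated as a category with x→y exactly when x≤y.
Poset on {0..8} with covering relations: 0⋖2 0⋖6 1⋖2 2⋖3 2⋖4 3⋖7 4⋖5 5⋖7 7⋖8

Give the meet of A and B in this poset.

Answer: A∧B = 2

Work:
Lower bounds of A=3 and B=5: {0,1,2}
  0 ≤ 2
  1 ≤ 2
  2 ≤ 2
glb = 2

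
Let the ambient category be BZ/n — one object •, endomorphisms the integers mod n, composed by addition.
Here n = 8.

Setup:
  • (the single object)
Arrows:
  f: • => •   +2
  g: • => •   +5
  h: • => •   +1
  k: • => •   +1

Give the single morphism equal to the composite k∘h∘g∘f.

Answer: +1

Work:
  0 +2≡2 +5≡7 +1≡0 +1≡1  (mod 8)
⟦path⟧: +1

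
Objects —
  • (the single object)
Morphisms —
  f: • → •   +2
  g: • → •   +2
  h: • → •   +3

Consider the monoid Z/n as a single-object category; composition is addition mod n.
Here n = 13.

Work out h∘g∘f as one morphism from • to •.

  0 +2≡2 +2≡4 +3≡7  (mod 13)
composite: +7

Answer: +7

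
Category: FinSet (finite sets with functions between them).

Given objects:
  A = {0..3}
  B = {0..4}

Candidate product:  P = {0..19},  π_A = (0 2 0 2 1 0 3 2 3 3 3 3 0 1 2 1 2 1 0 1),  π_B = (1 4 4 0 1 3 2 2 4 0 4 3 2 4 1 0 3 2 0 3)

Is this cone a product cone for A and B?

Answer: NOT A VALID PRODUCT — duplicate pair at indices 8,10

Work:
|A|·|B| = 4·5 = 20;  |P| = 20
Check the pairing map k ↦ (π_A(k), π_B(k)):
  0 ↦ (0,1)
  1 ↦ (2,4)
  2 ↦ (0,4)
  3 ↦ (2,0)
  4 ↦ (1,1)
  5 ↦ (0,3)
  6 ↦ (3,2)
  7 ↦ (2,2)
  8 ↦ (3,4)
  9 ↦ (3,0)
  10 ↦ (3,4)  ✗ repeats pair of k=8
  11 ↦ (3,3)
  12 ↦ (0,2)
  13 ↦ (1,4)
  14 ↦ (2,1)
  15 ↦ (1,0)
  16 ↦ (2,3)
  17 ↦ (1,2)
  18 ↦ (0,0)
  19 ↦ (1,3)
distinct pairs in image: 19 / 20 needed
  → (3,4) hit at k=8 and k=10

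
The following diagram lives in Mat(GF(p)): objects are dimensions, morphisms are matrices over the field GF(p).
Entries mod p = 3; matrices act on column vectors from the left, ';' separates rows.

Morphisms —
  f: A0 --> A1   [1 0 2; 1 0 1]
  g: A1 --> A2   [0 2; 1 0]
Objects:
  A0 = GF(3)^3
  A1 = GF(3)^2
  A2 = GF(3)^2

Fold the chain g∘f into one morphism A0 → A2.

Answer: [2 0 2; 1 0 2]

Derivation:
  e0=(1,0,0) f-->(1,1) g-->(2,1)
  e1=(0,1,0) f-->(0,0) g-->(0,0)
  e2=(0,0,1) f-->(2,1) g-->(2,2)
⟦path⟧: [2 0 2; 1 0 2]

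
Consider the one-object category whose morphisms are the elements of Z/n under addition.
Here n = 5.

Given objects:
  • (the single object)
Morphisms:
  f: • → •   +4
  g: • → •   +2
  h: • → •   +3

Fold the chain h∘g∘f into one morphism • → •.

  0 +4≡4 +2≡1 +3≡4  (mod 5)
result: +4

Answer: +4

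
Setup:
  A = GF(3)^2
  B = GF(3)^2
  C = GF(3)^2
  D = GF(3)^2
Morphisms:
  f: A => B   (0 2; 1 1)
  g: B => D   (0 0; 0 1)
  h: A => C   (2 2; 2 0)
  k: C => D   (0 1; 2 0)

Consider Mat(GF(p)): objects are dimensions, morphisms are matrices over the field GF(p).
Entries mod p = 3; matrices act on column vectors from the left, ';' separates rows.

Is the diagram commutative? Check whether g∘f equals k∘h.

Path 1 = f;g:
  e0=⟨1,0⟩ f=>⟨0,1⟩ g=>⟨0,1⟩
  e1=⟨0,1⟩ f=>⟨2,1⟩ g=>⟨0,1⟩
  ⟦path⟧₁ = (0 0; 1 1)
Path 2 = h;k:
  e0=⟨1,0⟩ h=>⟨2,2⟩ k=>⟨2,1⟩
  e1=⟨0,1⟩ h=>⟨2,0⟩ k=>⟨0,1⟩
  ⟦path⟧₂ = (2 0; 1 1)
Equal? differ; not commutative

Answer: DOES NOT COMMUTE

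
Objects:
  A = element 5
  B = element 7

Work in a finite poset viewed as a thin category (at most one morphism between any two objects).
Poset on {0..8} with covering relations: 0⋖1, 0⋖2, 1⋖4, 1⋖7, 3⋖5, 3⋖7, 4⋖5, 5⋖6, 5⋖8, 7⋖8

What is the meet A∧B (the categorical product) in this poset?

{x : x⊑A ∧ x⊑B} = {0,1,3}  (A=5, B=7)
  maximal lower bounds 1 and 3 are incomparable: neither 1⊑3 nor 3⊑1
→ no greatest lower bound exists

Answer: NO MEET EXISTS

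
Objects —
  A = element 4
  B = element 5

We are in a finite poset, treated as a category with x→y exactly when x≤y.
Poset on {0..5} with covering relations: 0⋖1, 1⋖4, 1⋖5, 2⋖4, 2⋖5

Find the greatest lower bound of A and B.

{x : x≤A ∧ x≤B} = {0,1,2}  (A=4, B=5)
  maximal lower bounds 1 and 2 are incomparable: neither 1≤2 nor 2≤1
→ no greatest lower bound exists

Answer: NO MEET EXISTS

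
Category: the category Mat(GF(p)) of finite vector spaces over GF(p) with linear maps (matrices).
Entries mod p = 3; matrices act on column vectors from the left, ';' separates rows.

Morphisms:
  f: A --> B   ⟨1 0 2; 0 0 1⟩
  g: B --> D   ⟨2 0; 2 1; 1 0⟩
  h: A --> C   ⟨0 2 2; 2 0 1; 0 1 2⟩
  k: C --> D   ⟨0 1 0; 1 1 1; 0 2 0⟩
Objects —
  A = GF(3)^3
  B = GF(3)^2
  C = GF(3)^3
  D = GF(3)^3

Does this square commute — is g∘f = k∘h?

Along f;g (path 1):
  e0=(1,0,0) f-->(1,0) g-->(2,2,1)
  e1=(0,1,0) f-->(0,0) g-->(0,0,0)
  e2=(0,0,1) f-->(2,1) g-->(1,2,2)
  ⟦path⟧₁ = ⟨2 0 1; 2 0 2; 1 0 2⟩
Along h;k (path 2):
  e0=(1,0,0) h-->(0,2,0) k-->(2,2,1)
  e1=(0,1,0) h-->(2,0,1) k-->(0,0,0)
  e2=(0,0,1) h-->(2,1,2) k-->(1,2,2)
  ⟦path⟧₂ = ⟨2 0 1; 2 0 2; 1 0 2⟩
Equal? YES — commutes

Answer: COMMUTES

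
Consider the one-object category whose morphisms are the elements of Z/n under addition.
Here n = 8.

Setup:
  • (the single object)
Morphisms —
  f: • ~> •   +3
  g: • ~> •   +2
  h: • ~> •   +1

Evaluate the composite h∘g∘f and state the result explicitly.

  0 +3≡3 +2≡5 +1≡6  (mod 8)
⟦path⟧: +6

Answer: +6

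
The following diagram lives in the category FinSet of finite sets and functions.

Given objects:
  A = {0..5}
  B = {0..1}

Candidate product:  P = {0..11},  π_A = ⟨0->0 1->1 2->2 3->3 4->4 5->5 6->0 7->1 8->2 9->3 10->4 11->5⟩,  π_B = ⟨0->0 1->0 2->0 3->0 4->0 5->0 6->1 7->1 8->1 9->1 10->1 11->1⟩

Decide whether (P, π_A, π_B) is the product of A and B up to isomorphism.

Answer: VALID PRODUCT

Work:
|A|·|B| = 6·2 = 12;  |P| = 12
Check the pairing map k ↦ (π_A(k), π_B(k)):
  0 -> (0,0)
  1 -> (1,0)
  2 -> (2,0)
  3 -> (3,0)
  4 -> (4,0)
  5 -> (5,0)
  6 -> (0,1)
  7 -> (1,1)
  8 -> (2,1)
  9 -> (3,1)
  10 -> (4,1)
  11 -> (5,1)
distinct pairs in image: 12 / 12 needed
  → bijection onto A×B; projections well-typed.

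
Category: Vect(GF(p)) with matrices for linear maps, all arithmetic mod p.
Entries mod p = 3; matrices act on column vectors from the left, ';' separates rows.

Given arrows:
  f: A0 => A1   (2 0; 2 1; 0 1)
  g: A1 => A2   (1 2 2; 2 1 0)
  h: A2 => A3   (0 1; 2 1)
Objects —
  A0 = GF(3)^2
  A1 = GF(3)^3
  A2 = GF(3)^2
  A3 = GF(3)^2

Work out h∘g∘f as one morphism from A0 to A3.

Answer: (0 1; 0 0)

Trace:
  e0=[1,0] f=>[2,2,0] g=>[0,0] h=>[0,0]
  e1=[0,1] f=>[0,1,1] g=>[1,1] h=>[1,0]
result: (0 1; 0 0)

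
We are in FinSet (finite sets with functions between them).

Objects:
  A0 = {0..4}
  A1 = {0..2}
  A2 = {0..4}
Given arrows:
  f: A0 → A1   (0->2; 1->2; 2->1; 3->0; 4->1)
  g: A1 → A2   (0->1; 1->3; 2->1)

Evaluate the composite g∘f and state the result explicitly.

  0 f→2 g→1
  1 f→2 g→1
  2 f→1 g→3
  3 f→0 g→1
  4 f→1 g→3
result: (0->1; 1->1; 2->3; 3->1; 4->3)

Answer: (0->1; 1->1; 2->3; 3->1; 4->3)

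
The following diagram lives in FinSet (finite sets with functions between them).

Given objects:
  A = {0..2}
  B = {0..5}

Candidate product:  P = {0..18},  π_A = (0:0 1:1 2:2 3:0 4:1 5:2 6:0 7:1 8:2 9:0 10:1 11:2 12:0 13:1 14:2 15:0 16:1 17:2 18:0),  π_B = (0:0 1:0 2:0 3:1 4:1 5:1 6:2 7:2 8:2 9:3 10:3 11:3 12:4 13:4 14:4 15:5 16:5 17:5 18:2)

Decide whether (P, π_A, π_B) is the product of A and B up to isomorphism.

|A|·|B| = 3·6 = 18;  |P| = 19
  → cardinalities differ; no bijection possible.

Answer: NOT A VALID PRODUCT — |P|=19 ≠ |A|·|B|=18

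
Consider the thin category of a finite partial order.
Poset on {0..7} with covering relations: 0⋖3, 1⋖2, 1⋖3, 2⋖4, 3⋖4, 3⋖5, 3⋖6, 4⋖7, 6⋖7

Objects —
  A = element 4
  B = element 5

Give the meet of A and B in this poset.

Common predecessors of 4,5: {0,1,3}
  0 <= 3
  1 <= 3
  3 <= 3
glb = 3

Answer: A∧B = 3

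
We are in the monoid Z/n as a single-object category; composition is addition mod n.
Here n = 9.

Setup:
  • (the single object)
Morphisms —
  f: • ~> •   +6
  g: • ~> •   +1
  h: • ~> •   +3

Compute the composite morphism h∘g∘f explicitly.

Answer: +1

Trace:
  0 +6≡6 +1≡7 +3≡1  (mod 9)
⟦path⟧: +1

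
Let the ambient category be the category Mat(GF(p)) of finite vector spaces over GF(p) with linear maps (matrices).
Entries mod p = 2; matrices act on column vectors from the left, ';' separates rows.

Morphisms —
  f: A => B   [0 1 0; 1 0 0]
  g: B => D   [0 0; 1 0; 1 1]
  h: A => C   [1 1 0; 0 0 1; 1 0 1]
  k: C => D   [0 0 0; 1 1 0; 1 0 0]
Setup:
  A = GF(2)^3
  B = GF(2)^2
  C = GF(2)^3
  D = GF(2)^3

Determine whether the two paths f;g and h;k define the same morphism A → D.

1) trace f;g:
  e0=⟨1,0,0⟩ f=>⟨0,1⟩ g=>⟨0,0,1⟩
  e1=⟨0,1,0⟩ f=>⟨1,0⟩ g=>⟨0,1,1⟩
  e2=⟨0,0,1⟩ f=>⟨0,0⟩ g=>⟨0,0,0⟩
  ⟦path⟧₁ = [0 0 0; 0 1 0; 1 1 0]
2) trace h;k:
  e0=⟨1,0,0⟩ h=>⟨1,0,1⟩ k=>⟨0,1,1⟩
  e1=⟨0,1,0⟩ h=>⟨1,0,0⟩ k=>⟨0,1,1⟩
  e2=⟨0,0,1⟩ h=>⟨0,1,1⟩ k=>⟨0,1,0⟩
  ⟦path⟧₂ = [0 0 0; 1 1 1; 1 1 0]
Equal? NO — does not commute

Answer: DOES NOT COMMUTE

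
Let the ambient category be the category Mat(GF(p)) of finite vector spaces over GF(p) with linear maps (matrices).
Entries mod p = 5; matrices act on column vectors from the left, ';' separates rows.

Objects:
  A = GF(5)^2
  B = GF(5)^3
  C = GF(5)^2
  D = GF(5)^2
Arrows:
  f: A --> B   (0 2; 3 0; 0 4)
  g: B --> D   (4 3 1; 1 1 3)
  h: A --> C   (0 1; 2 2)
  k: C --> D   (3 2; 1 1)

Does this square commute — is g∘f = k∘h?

Answer: DOES NOT COMMUTE

Work:
Along f;g (path 1):
  e0=[1,0] f-->[0,3,0] g-->[4,3]
  e1=[0,1] f-->[2,0,4] g-->[2,4]
  composite₁ = (4 2; 3 4)
Along h;k (path 2):
  e0=[1,0] h-->[0,2] k-->[4,2]
  e1=[0,1] h-->[1,2] k-->[2,3]
  composite₂ = (4 2; 2 3)
Equal? distinct morphisms ✗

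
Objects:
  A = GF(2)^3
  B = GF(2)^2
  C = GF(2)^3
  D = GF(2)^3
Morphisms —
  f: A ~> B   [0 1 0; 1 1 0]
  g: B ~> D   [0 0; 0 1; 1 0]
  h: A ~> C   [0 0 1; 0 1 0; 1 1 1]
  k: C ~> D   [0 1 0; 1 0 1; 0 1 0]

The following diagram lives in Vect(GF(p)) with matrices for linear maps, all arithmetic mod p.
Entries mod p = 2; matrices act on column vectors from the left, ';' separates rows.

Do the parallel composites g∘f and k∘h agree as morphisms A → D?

Answer: DOES NOT COMMUTE

Trace:
Along f;g (path 1):
  e0=(1,0,0) f~>(0,1) g~>(0,1,0)
  e1=(0,1,0) f~>(1,1) g~>(0,1,1)
  e2=(0,0,1) f~>(0,0) g~>(0,0,0)
  ⟦path⟧₁ = [0 0 0; 1 1 0; 0 1 0]
Along h;k (path 2):
  e0=(1,0,0) h~>(0,0,1) k~>(0,1,0)
  e1=(0,1,0) h~>(0,1,1) k~>(1,1,1)
  e2=(0,0,1) h~>(1,0,1) k~>(0,0,0)
  ⟦path⟧₂ = [0 1 0; 1 1 0; 0 1 0]
Equal? distinct morphisms ✗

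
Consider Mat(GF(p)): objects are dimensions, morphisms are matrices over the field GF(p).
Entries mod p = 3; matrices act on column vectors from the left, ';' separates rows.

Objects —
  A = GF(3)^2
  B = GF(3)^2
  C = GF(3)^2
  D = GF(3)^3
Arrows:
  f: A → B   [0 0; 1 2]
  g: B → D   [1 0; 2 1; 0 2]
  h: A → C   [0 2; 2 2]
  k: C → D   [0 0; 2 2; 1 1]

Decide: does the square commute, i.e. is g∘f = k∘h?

Along f;g (path 1):
  e0=[1,0] f→[0,1] g→[0,1,2]
  e1=[0,1] f→[0,2] g→[0,2,1]
  ⟦path⟧₁ = [0 0; 1 2; 2 1]
Along h;k (path 2):
  e0=[1,0] h→[0,2] k→[0,1,2]
  e1=[0,1] h→[2,2] k→[0,2,1]
  ⟦path⟧₂ = [0 0; 1 2; 2 1]
Equal? same morphism ✓

Answer: COMMUTES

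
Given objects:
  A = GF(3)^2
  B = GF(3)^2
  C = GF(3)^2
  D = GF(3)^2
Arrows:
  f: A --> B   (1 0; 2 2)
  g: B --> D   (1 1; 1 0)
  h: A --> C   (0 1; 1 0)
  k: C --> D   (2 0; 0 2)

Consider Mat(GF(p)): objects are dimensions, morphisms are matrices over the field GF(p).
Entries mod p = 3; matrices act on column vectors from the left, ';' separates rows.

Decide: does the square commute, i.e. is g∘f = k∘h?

Path 1 = f;g:
  e0=(1,0) f-->(1,2) g-->(0,1)
  e1=(0,1) f-->(0,2) g-->(2,0)
  composite₁ = (0 2; 1 0)
Path 2 = h;k:
  e0=(1,0) h-->(0,1) k-->(0,2)
  e1=(0,1) h-->(1,0) k-->(2,0)
  composite₂ = (0 2; 2 0)
Equal? NO — does not commute

Answer: DOES NOT COMMUTE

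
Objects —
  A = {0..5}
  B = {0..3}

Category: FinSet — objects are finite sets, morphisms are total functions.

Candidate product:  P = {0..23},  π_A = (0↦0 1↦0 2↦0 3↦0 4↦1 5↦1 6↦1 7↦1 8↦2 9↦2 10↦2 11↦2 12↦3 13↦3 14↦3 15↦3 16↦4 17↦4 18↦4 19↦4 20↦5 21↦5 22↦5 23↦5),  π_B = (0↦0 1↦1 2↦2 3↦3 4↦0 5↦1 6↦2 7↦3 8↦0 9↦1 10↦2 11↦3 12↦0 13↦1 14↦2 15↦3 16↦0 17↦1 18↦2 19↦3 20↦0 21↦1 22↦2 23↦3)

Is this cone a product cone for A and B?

|A|·|B| = 6·4 = 24;  |P| = 24
Check the pairing map k ↦ (π_A(k), π_B(k)):
  0 ↦ (0,0)
  1 ↦ (0,1)
  2 ↦ (0,2)
  3 ↦ (0,3)
  4 ↦ (1,0)
  5 ↦ (1,1)
  6 ↦ (1,2)
  7 ↦ (1,3)
  8 ↦ (2,0)
  9 ↦ (2,1)
  10 ↦ (2,2)
  11 ↦ (2,3)
  12 ↦ (3,0)
  13 ↦ (3,1)
  14 ↦ (3,2)
  15 ↦ (3,3)
  16 ↦ (4,0)
  17 ↦ (4,1)
  18 ↦ (4,2)
  19 ↦ (4,3)
  20 ↦ (5,0)
  21 ↦ (5,1)
  22 ↦ (5,2)
  23 ↦ (5,3)
distinct pairs in image: 24 / 24 needed
  → bijection onto A×B; projections well-typed.

Answer: VALID PRODUCT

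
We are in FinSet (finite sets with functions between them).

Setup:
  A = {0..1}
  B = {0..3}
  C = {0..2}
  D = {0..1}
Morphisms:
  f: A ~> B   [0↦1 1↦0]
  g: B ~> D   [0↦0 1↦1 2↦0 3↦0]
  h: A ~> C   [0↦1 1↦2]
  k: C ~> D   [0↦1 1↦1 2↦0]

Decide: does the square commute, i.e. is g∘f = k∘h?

Answer: COMMUTES

Work:
1) trace f;g:
  0 f~>1 g~>1
  1 f~>0 g~>0
  composite₁ = [0↦1 1↦0]
2) trace h;k:
  0 h~>1 k~>1
  1 h~>2 k~>0
  composite₂ = [0↦1 1↦0]
Equal? equal; square commutes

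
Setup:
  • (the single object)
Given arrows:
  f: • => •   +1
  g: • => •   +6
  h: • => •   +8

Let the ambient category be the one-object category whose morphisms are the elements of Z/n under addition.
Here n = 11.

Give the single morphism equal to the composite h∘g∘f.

  0 +1≡1 +6≡7 +8≡4  (mod 11)
composite: +4

Answer: +4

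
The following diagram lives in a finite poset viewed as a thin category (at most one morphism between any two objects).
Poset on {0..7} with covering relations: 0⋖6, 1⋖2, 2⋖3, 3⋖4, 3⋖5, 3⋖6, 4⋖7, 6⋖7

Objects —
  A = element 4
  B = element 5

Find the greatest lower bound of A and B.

{x : x⊑A ∧ x⊑B} = {1,2,3}  (A=4, B=5)
  1 ⊑ 3
  2 ⊑ 3
  3 ⊑ 3
glb = 3

Answer: A∧B = 3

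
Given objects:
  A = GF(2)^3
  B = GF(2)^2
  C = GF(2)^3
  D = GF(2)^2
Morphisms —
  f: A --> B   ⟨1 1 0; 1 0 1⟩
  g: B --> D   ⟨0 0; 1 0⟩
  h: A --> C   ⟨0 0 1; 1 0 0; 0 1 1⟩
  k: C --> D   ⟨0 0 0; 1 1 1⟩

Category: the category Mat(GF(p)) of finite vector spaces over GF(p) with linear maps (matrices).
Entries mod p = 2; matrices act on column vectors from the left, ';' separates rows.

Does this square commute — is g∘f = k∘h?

Path 1 = f;g:
  e0=⟨1,0,0⟩ f-->⟨1,1⟩ g-->⟨0,1⟩
  e1=⟨0,1,0⟩ f-->⟨1,0⟩ g-->⟨0,1⟩
  e2=⟨0,0,1⟩ f-->⟨0,1⟩ g-->⟨0,0⟩
  composite₁ = ⟨0 0 0; 1 1 0⟩
Path 2 = h;k:
  e0=⟨1,0,0⟩ h-->⟨0,1,0⟩ k-->⟨0,1⟩
  e1=⟨0,1,0⟩ h-->⟨0,0,1⟩ k-->⟨0,1⟩
  e2=⟨0,0,1⟩ h-->⟨1,0,1⟩ k-->⟨0,0⟩
  composite₂ = ⟨0 0 0; 1 1 0⟩
Equal? equal; square commutes

Answer: COMMUTES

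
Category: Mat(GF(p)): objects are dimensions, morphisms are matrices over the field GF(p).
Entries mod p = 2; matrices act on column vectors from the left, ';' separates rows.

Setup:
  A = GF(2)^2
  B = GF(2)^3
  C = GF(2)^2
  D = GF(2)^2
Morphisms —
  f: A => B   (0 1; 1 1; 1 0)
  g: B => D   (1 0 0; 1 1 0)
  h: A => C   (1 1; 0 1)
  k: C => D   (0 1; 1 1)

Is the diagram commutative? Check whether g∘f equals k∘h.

Path 1 = f;g:
  e0=[1,0] f=>[0,1,1] g=>[0,1]
  e1=[0,1] f=>[1,1,0] g=>[1,0]
  composite₁ = (0 1; 1 0)
Path 2 = h;k:
  e0=[1,0] h=>[1,0] k=>[0,1]
  e1=[0,1] h=>[1,1] k=>[1,0]
  composite₂ = (0 1; 1 0)
Equal? same morphism ✓

Answer: COMMUTES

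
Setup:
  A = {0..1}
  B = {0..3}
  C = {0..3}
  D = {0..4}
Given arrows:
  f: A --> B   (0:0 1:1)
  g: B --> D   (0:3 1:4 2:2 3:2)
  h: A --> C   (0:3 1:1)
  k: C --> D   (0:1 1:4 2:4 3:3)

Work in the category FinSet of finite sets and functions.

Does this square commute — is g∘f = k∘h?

Answer: COMMUTES

Derivation:
Path 1 = f;g:
  0 f-->0 g-->3
  1 f-->1 g-->4
  composite₁ = (0:3 1:4)
Path 2 = h;k:
  0 h-->3 k-->3
  1 h-->1 k-->4
  composite₂ = (0:3 1:4)
Equal? same morphism ✓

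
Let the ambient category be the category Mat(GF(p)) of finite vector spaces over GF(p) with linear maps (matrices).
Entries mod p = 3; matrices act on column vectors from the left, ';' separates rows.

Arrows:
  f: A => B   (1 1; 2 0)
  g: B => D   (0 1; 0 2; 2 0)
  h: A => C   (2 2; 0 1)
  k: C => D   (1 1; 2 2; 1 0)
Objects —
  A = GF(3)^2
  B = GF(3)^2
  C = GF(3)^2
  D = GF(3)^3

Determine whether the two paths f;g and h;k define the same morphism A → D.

Path 1 = f;g:
  e0=(1,0) f=>(1,2) g=>(2,1,2)
  e1=(0,1) f=>(1,0) g=>(0,0,2)
  result₁ = (2 0; 1 0; 2 2)
Path 2 = h;k:
  e0=(1,0) h=>(2,0) k=>(2,1,2)
  e1=(0,1) h=>(2,1) k=>(0,0,2)
  result₂ = (2 0; 1 0; 2 2)
Equal? equal; square commutes

Answer: COMMUTES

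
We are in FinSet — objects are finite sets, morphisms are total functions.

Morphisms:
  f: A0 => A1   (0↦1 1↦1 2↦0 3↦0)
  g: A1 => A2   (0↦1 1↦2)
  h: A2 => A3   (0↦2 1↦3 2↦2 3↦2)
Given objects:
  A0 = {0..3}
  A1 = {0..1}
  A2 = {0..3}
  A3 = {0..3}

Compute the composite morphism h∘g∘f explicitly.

Answer: (0↦2 1↦2 2↦3 3↦3)

Work:
  0 f=>1 g=>2 h=>2
  1 f=>1 g=>2 h=>2
  2 f=>0 g=>1 h=>3
  3 f=>0 g=>1 h=>3
composite: (0↦2 1↦2 2↦3 3↦3)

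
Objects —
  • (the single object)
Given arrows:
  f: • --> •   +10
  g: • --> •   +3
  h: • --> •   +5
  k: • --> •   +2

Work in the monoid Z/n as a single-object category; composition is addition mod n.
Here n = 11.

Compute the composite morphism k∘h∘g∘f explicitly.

  0 +10≡10 +3≡2 +5≡7 +2≡9  (mod 11)
⟦path⟧: +9

Answer: +9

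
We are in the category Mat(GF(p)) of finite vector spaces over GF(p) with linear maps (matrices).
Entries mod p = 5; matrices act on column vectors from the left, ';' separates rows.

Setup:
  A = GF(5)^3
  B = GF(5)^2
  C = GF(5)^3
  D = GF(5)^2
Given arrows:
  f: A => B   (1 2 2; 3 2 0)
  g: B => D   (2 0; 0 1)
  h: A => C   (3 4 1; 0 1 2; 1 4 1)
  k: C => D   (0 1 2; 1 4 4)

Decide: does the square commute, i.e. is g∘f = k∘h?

1) trace f;g:
  e0=(1,0,0) f=>(1,3) g=>(2,3)
  e1=(0,1,0) f=>(2,2) g=>(4,2)
  e2=(0,0,1) f=>(2,0) g=>(4,0)
  ⟦path⟧₁ = (2 4 4; 3 2 0)
2) trace h;k:
  e0=(1,0,0) h=>(3,0,1) k=>(2,2)
  e1=(0,1,0) h=>(4,1,4) k=>(4,4)
  e2=(0,0,1) h=>(1,2,1) k=>(4,3)
  ⟦path⟧₂ = (2 4 4; 2 4 3)
Equal? differ; not commutative

Answer: DOES NOT COMMUTE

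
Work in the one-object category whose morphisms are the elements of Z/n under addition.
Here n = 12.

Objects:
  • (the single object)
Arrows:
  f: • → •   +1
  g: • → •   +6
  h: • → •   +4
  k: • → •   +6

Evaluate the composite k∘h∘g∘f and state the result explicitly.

  0 +1≡1 +6≡7 +4≡11 +6≡5  (mod 12)
result: +5

Answer: +5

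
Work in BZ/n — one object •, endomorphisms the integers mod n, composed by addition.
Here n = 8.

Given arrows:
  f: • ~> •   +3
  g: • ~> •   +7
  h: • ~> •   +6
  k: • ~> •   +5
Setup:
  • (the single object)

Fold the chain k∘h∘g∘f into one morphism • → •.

  0 +3≡3 +7≡2 +6≡0 +5≡5  (mod 8)
result: +5

Answer: +5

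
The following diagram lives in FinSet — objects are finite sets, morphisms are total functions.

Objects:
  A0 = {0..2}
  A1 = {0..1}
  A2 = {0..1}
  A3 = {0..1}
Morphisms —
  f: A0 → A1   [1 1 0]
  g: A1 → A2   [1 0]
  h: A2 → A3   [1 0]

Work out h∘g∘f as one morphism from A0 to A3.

  0 f→1 g→0 h→1
  1 f→1 g→0 h→1
  2 f→0 g→1 h→0
⟦path⟧: [1 1 0]

Answer: [1 1 0]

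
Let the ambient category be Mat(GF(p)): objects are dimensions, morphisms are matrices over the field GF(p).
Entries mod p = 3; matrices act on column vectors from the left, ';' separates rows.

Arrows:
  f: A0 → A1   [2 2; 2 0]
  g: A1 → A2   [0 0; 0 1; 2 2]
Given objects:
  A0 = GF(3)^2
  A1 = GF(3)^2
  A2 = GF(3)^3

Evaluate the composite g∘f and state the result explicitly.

Answer: [0 0; 2 0; 2 1]

Trace:
  e0=⟨1,0⟩ f→⟨2,2⟩ g→⟨0,2,2⟩
  e1=⟨0,1⟩ f→⟨2,0⟩ g→⟨0,0,1⟩
composite: [0 0; 2 0; 2 1]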